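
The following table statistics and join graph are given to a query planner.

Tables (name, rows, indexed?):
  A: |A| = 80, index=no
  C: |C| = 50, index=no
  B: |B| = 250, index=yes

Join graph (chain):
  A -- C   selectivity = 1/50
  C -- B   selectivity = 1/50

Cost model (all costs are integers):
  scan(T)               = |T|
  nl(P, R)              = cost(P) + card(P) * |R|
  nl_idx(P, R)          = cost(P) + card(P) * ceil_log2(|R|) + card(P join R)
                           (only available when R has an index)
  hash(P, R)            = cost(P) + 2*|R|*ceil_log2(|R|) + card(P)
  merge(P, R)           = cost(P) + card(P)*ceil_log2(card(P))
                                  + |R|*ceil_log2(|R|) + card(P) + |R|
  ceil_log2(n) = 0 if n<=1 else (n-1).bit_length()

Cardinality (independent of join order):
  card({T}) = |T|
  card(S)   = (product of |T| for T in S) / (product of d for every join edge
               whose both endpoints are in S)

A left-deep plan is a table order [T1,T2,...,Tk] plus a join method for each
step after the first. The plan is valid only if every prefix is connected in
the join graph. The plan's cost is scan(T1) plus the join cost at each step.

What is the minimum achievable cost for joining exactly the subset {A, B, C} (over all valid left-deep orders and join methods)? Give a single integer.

Selinger DP over subsets of {A,B,C}:
  {A}: scan cost=80, card=80
  {C}: scan cost=50, card=50
  {B}: scan cost=250, card=250
  {AC}: card=80; try (C,hash)→760, (A,merge)→1040, (C,merge)→1070, (A,hash)→1220, (A,nl)→4050, (C,nl)→4080; best=760 via (C,hash)
  {BC}: card=250; try (B,nl_idx)→700, (C,hash)→1100, (B,merge)→2650, (C,merge)→2850, (B,hash)→4100, (B,nl)→12550 …(+1); best=700 via (B,nl_idx)
  {ABC}: card=400; try (B,nl_idx)→1800, (A,hash)→2070, (A,merge)→3590, (B,merge)→3650, (B,hash)→4840, (A,nl)→20700 …(+1); best=1800 via (B,nl_idx)

1800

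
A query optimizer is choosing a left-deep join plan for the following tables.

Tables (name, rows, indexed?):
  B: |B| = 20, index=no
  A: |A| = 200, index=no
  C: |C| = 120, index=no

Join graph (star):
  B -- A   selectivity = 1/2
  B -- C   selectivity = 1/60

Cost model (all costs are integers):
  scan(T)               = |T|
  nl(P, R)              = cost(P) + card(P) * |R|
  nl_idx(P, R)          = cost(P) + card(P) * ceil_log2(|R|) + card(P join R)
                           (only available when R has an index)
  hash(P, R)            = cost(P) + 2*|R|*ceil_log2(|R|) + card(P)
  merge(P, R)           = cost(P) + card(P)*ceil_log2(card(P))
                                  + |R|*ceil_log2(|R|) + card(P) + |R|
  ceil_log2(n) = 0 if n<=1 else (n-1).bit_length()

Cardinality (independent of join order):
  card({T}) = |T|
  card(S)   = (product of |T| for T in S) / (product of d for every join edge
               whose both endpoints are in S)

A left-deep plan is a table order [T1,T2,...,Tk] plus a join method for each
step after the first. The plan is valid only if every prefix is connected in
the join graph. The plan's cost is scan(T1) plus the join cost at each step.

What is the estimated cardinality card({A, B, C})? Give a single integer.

4000

Tables in S: A(200), B(20), C(120)
Edges inside S: B-A(d=2), B-C(d=60)
numerator = 200 * 20 * 120 = 480000
denominator = 2 * 60 = 120
card(S) = 480000 / 120 = 4000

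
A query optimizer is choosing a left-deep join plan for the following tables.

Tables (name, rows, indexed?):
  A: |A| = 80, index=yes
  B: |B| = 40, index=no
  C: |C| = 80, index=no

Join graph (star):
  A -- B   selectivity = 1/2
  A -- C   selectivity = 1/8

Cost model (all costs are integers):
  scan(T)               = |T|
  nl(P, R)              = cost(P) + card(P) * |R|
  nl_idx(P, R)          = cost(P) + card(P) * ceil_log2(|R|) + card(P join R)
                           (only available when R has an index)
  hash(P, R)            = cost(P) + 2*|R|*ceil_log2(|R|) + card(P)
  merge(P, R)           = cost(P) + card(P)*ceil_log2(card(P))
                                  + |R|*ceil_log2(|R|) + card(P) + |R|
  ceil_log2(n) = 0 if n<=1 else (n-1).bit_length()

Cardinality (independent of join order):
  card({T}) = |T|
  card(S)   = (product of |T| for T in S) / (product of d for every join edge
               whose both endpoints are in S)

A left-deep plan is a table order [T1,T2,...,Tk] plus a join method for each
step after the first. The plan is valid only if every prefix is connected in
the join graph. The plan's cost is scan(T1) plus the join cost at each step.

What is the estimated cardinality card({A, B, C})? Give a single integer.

Tables in S: A(80), B(40), C(80)
Edges inside S: A-B(d=2), A-C(d=8)
numerator = 80 * 40 * 80 = 256000
denominator = 2 * 8 = 16
card(S) = 256000 / 16 = 16000

16000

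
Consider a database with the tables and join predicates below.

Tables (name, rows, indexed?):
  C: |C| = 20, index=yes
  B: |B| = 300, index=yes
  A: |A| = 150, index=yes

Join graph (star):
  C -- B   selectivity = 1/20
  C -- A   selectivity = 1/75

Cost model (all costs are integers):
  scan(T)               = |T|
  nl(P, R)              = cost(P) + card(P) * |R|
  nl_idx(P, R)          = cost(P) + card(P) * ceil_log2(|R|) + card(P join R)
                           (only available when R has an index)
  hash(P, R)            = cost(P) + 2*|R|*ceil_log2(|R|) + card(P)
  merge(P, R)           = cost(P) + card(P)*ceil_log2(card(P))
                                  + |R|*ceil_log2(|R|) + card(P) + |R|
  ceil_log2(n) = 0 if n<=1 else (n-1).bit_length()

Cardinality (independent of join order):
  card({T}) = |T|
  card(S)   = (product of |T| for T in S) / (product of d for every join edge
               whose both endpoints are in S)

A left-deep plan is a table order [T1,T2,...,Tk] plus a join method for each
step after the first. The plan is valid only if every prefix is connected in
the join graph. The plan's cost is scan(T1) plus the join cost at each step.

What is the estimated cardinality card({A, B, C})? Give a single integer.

Tables in S: A(150), B(300), C(20)
Edges inside S: C-B(d=20), C-A(d=75)
numerator = 150 * 300 * 20 = 900000
denominator = 20 * 75 = 1500
card(S) = 900000 / 1500 = 600

600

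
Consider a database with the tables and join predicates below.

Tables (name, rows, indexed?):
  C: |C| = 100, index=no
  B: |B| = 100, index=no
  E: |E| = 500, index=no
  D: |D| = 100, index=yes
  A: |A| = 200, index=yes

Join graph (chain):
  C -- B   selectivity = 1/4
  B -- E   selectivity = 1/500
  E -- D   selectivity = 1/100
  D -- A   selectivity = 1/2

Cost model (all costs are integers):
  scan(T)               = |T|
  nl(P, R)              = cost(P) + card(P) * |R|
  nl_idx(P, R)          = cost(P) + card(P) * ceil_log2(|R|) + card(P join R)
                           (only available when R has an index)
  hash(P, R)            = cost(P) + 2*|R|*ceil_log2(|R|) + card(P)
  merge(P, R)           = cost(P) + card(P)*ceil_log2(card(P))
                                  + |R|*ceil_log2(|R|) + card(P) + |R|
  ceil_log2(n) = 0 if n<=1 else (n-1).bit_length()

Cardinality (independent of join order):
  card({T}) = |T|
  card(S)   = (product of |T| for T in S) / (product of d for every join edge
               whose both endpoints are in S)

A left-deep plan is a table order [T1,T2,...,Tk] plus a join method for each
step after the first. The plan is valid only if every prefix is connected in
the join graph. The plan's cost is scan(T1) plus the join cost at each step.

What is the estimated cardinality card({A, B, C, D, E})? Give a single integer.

Tables in S: A(200), B(100), C(100), D(100), E(500)
Edges inside S: C-B(d=4), B-E(d=500), E-D(d=100), D-A(d=2)
numerator = 200 * 100 * 100 * 100 * 500 = 100000000000
denominator = 4 * 500 * 100 * 2 = 400000
card(S) = 100000000000 / 400000 = 250000

250000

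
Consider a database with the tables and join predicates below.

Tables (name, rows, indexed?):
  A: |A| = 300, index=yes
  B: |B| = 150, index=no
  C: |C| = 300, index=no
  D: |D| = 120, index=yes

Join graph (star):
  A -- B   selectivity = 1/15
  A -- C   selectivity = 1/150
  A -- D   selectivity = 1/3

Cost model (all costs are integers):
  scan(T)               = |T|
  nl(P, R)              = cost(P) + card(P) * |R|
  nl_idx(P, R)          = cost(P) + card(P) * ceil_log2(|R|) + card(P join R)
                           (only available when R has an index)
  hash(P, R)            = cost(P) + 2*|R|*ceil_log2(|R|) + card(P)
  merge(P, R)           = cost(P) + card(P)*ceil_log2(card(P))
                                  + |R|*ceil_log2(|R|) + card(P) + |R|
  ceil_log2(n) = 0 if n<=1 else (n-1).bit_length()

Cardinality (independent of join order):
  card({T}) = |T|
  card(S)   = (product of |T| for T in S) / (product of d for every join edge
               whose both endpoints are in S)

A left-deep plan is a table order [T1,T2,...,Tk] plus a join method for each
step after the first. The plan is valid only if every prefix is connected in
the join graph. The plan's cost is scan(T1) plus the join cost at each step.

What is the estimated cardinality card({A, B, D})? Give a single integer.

120000

Tables in S: A(300), B(150), D(120)
Edges inside S: A-B(d=15), A-D(d=3)
numerator = 300 * 150 * 120 = 5400000
denominator = 15 * 3 = 45
card(S) = 5400000 / 45 = 120000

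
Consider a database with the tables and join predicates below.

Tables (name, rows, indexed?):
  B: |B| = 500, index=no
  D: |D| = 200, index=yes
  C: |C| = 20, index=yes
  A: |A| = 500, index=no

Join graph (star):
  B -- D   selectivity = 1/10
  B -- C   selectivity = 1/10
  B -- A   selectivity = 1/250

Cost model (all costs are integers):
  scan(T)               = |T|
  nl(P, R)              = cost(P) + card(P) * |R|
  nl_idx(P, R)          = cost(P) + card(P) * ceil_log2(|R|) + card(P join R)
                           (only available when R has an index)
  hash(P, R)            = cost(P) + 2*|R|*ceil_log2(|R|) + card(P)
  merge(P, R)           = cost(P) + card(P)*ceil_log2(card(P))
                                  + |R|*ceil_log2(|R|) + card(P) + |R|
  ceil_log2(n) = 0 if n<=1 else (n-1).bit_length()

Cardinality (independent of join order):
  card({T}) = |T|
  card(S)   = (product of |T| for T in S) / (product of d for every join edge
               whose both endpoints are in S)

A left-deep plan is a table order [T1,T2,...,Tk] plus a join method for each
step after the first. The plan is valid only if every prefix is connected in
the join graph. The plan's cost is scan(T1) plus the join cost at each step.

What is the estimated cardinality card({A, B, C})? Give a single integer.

2000

Tables in S: A(500), B(500), C(20)
Edges inside S: B-C(d=10), B-A(d=250)
numerator = 500 * 500 * 20 = 5000000
denominator = 10 * 250 = 2500
card(S) = 5000000 / 2500 = 2000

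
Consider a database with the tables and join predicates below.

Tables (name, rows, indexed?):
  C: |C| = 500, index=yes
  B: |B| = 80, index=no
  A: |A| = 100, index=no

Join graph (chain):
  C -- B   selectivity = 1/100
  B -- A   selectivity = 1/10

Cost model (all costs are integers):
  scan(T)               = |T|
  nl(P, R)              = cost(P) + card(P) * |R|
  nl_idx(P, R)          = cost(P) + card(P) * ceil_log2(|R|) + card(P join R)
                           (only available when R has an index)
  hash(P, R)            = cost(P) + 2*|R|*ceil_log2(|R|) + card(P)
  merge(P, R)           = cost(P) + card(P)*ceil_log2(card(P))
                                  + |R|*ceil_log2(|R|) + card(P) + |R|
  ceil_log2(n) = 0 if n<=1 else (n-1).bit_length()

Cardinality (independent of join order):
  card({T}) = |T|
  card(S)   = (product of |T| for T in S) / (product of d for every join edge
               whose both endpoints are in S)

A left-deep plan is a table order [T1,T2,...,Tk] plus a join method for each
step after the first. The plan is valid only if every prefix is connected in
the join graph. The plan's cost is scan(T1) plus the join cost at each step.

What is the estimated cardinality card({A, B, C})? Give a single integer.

Tables in S: A(100), B(80), C(500)
Edges inside S: C-B(d=100), B-A(d=10)
numerator = 100 * 80 * 500 = 4000000
denominator = 100 * 10 = 1000
card(S) = 4000000 / 1000 = 4000

4000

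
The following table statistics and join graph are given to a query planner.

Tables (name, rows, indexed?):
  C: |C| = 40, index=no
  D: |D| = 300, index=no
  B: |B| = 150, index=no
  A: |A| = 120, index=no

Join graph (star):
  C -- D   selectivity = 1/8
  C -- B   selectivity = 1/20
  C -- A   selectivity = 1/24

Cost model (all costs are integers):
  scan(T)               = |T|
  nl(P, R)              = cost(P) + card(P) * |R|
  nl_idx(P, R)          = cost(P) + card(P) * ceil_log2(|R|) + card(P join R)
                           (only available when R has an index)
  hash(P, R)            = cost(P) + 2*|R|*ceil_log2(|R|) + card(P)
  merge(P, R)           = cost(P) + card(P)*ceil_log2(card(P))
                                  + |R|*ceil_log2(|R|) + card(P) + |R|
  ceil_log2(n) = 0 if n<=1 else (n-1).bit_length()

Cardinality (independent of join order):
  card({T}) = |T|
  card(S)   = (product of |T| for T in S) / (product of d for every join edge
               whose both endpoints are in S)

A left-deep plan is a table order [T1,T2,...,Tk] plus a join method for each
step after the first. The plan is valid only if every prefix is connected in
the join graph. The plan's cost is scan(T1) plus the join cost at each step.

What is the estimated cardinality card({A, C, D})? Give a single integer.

7500

Tables in S: A(120), C(40), D(300)
Edges inside S: C-D(d=8), C-A(d=24)
numerator = 120 * 40 * 300 = 1440000
denominator = 8 * 24 = 192
card(S) = 1440000 / 192 = 7500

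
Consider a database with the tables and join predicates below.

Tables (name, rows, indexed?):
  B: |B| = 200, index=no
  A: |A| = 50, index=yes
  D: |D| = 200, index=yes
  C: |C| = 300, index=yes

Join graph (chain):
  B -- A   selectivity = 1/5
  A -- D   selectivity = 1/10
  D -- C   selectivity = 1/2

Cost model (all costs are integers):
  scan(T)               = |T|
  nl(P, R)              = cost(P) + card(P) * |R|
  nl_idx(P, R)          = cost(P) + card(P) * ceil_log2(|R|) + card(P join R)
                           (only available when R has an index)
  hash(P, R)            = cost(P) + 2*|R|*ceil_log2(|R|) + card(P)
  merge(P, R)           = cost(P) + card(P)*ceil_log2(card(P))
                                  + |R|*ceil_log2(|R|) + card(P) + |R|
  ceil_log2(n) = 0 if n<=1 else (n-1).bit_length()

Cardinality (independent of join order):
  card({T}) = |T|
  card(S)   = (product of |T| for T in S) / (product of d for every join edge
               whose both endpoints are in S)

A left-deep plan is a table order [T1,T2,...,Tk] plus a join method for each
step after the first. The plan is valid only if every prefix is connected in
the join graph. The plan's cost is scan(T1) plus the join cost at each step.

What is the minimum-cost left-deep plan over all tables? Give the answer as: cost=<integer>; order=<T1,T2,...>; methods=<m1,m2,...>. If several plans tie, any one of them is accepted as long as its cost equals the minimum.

cost=50600; order=D,A,B,C; methods=hash,hash,hash

Selinger DP (subsets sized 1..n):
  {B}: scan cost=200, card=200
  {A}: scan cost=50, card=50
  {D}: scan cost=200, card=200
  {C}: scan cost=300, card=300
  {AB}: card=2000; try (A,hash)→1000, (B,merge)→2200, (A,merge)→2350, (B,hash)→3300, (A,nl_idx)→3400, (B,nl)→10050 …(+1); best=1000 via (A,hash)
  {AD}: card=1000; try (A,hash)→1000, (D,nl_idx)→1450, (D,merge)→2200, (A,merge)→2350, (A,nl_idx)→2400, (D,hash)→3300 …(+2); best=1000 via (A,hash)
  {CD}: card=30000; try (D,hash)→3800, (C,merge)→5000, (D,merge)→5100, (C,hash)→5800, (C,nl_idx)→32000, (D,nl_idx)→32700 …(+2); best=3800 via (D,hash)
  {ABD}: card=40000; try (B,hash)→5200, (D,hash)→6200, (B,merge)→13800, (D,merge)→26800, (D,nl_idx)→57000, (B,nl)→201000 …(+1); best=5200 via (B,hash)
  {ACD}: card=150000; try (C,hash)→7400, (C,merge)→15000, (A,hash)→34400, (C,nl_idx)→160000, (C,nl)→301000, (A,nl_idx)→333800 …(+2); best=7400 via (C,hash)
  {ABCD}: card=6000000; try (C,hash)→50600, (B,hash)→160600, (C,merge)→688200, (B,merge)→2859200, (C,nl_idx)→6365200, (C,nl)→12005200 …(+1); best=50600 via (C,hash)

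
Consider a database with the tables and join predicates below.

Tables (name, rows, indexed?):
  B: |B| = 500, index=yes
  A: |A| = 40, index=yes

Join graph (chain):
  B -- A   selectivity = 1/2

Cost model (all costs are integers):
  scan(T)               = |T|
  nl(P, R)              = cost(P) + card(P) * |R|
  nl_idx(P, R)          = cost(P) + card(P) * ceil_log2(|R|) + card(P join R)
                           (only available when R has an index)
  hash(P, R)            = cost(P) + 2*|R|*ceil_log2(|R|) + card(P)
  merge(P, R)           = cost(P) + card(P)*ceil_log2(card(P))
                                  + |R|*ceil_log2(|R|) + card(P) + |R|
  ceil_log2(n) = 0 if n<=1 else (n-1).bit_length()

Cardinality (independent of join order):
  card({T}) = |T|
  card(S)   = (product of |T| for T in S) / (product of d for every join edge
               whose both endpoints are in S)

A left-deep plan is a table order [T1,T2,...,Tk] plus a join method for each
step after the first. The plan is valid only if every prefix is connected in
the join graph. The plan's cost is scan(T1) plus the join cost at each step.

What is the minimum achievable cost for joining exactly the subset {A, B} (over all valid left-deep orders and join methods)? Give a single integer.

Selinger DP over subsets of {A,B}:
  {B}: scan cost=500, card=500
  {A}: scan cost=40, card=40
  {AB}: card=10000; try (A,hash)→1480, (B,merge)→5320, (A,merge)→5780, (B,hash)→9080, (B,nl_idx)→10400, (A,nl_idx)→13500 …(+2); best=1480 via (A,hash)

1480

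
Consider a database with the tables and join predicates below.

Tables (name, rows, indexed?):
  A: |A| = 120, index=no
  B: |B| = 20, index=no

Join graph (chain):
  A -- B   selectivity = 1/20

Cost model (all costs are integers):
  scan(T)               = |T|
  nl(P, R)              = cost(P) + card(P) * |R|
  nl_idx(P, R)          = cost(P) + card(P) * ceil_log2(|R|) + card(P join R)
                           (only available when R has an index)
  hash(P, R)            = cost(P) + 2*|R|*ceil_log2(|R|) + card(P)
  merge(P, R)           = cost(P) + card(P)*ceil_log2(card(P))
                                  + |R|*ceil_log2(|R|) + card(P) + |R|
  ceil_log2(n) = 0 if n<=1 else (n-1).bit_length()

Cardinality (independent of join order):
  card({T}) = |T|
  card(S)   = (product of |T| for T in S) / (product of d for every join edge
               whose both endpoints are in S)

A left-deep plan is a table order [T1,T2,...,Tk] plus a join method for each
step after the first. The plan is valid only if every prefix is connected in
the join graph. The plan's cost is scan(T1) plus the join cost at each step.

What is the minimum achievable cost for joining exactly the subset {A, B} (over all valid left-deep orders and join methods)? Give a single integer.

Selinger DP over subsets of {A,B}:
  {A}: scan cost=120, card=120
  {B}: scan cost=20, card=20
  {AB}: card=120; try (B,hash)→440, (A,merge)→1100, (B,merge)→1200, (A,hash)→1720, (A,nl)→2420, (B,nl)→2520; best=440 via (B,hash)

440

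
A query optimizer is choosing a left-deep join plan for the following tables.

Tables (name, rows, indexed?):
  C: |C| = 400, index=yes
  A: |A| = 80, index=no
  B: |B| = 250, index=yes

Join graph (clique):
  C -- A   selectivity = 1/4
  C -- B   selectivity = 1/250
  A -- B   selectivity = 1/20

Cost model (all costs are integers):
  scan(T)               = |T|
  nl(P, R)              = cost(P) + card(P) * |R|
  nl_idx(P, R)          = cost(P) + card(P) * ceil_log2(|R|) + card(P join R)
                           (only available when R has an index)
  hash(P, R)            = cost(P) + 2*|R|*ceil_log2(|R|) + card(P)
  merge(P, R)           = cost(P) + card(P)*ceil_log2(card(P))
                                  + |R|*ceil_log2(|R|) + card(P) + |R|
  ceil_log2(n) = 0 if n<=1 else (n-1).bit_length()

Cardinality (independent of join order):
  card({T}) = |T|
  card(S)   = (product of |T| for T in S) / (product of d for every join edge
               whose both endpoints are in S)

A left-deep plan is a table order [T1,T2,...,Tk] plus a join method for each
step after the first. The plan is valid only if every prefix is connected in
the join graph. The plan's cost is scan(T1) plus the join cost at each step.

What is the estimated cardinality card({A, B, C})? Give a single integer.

400

Tables in S: A(80), B(250), C(400)
Edges inside S: C-A(d=4), C-B(d=250), A-B(d=20)
numerator = 80 * 250 * 400 = 8000000
denominator = 4 * 250 * 20 = 20000
card(S) = 8000000 / 20000 = 400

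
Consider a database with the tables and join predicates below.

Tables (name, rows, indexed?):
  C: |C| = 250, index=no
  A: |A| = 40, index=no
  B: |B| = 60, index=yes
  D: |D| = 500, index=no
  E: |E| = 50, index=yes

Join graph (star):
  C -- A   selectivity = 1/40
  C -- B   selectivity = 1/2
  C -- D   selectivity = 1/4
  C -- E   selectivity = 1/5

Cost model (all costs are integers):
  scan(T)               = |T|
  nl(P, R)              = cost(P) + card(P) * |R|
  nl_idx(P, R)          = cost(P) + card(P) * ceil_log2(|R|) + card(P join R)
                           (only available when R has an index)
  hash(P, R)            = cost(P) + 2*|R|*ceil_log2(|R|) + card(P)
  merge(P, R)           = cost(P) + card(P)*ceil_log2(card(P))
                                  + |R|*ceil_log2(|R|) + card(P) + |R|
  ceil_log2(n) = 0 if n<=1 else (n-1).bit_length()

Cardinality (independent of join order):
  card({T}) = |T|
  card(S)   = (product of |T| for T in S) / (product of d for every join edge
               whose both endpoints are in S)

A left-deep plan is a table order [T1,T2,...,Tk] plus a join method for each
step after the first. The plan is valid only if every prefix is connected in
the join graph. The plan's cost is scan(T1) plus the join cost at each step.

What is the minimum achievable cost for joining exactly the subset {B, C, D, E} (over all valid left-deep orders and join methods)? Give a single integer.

Selinger DP over subsets of {B,C,D,E}:
  {C}: scan cost=250, card=250
  {B}: scan cost=60, card=60
  {D}: scan cost=500, card=500
  {E}: scan cost=50, card=50
  {BC}: card=7500; try (B,hash)→1220, (C,merge)→2730, (B,merge)→2920, (C,hash)→4120, (B,nl_idx)→9250, (C,nl)→15060 …(+1); best=1220 via (B,hash)
  {CD}: card=31250; try (C,hash)→5000, (D,merge)→7500, (C,merge)→7750, (D,hash)→9500, (D,nl)→125250, (C,nl)→125500; best=5000 via (C,hash)
  {CE}: card=2500; try (E,hash)→1100, (C,merge)→2650, (E,merge)→2850, (C,hash)→4100, (E,nl_idx)→4250, (C,nl)→12550 …(+1); best=1100 via (E,hash)
  {BCD}: card=937500; try (D,hash)→17720, (B,hash)→36970, (D,merge)→111220, (B,merge)→505420, (B,nl_idx)→1130000, (B,nl)→1880000 …(+1); best=17720 via (D,hash)
  {BCE}: card=75000; try (B,hash)→4320, (E,hash)→9320, (B,merge)→34020, (B,nl_idx)→91100, (E,merge)→106570, (E,nl_idx)→121220 …(+2); best=4320 via (B,hash)
  {CDE}: card=312500; try (D,hash)→12600, (E,hash)→36850, (D,merge)→38600, (E,nl_idx)→505000, (E,merge)→505350, (D,nl)→1251100 …(+1); best=12600 via (D,hash)
  {BCDE}: card=9375000; try (D,hash)→88320, (B,hash)→325820, (E,hash)→955820, (D,merge)→1359320, (B,merge)→6263020, (B,nl_idx)→11262600 …(+5); best=88320 via (D,hash)

88320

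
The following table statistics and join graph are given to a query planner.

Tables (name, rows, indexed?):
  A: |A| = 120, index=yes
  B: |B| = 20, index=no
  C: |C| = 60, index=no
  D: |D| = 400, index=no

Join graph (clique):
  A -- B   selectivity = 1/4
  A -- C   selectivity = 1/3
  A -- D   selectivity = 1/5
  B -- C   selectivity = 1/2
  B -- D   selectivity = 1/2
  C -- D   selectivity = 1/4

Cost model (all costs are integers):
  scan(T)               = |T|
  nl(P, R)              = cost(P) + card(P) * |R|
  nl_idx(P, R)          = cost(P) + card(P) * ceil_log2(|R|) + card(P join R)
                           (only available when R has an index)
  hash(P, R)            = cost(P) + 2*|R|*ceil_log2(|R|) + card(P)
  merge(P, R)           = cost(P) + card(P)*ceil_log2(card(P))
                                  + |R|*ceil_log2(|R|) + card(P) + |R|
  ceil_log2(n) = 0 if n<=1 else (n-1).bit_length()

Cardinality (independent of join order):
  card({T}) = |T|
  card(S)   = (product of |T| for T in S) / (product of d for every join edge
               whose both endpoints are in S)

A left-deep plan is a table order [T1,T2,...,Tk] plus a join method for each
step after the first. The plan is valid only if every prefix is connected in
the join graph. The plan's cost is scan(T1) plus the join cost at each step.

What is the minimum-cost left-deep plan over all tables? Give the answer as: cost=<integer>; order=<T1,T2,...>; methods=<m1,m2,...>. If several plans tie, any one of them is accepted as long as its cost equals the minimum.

Selinger DP (subsets sized 1..n):
  {A}: scan cost=120, card=120
  {B}: scan cost=20, card=20
  {C}: scan cost=60, card=60
  {D}: scan cost=400, card=400
  {AB}: card=600; try (B,hash)→440, (A,nl_idx)→760, (A,merge)→1100, (B,merge)→1200, (A,hash)→1720, (A,nl)→2420 …(+1); best=440 via (B,hash)
  {AC}: card=2400; try (C,hash)→960, (A,merge)→1440, (C,merge)→1500, (A,hash)→1800, (A,nl_idx)→2880, (A,nl)→7260 …(+1); best=960 via (C,hash)
  {AD}: card=9600; try (A,hash)→2480, (D,merge)→5080, (A,merge)→5360, (D,hash)→7440, (A,nl_idx)→12800, (D,nl)→48120 …(+1); best=2480 via (A,hash)
  {BC}: card=600; try (B,hash)→320, (C,merge)→560, (B,merge)→600, (C,hash)→760, (C,nl)→1220, (B,nl)→1260; best=320 via (B,hash)
  {BD}: card=4000; try (B,hash)→1000, (D,merge)→4140, (B,merge)→4520, (D,hash)→7240, (D,nl)→8020, (B,nl)→8400; best=1000 via (B,hash)
  {CD}: card=6000; try (C,hash)→1520, (D,merge)→4480, (C,merge)→4820, (D,hash)→7320, (D,nl)→24060, (C,nl)→24400; best=1520 via (C,hash)
  {ABC}: card=6000; try (C,hash)→1760, (A,hash)→2600, (B,hash)→3560, (C,merge)→7460, (A,merge)→7880, (A,nl_idx)→10520 …(+4); best=1760 via (C,hash)
  {ABD}: card=24000; try (A,hash)→6680, (D,hash)→8240, (D,merge)→11040, (B,hash)→12280, (A,nl_idx)→53000, (A,merge)→53960 …(+4); best=6680 via (A,hash)
  {ACD}: card=48000; try (A,hash)→9200, (D,hash)→10560, (C,hash)→12800, (D,merge)→36160, (A,merge)→86480, (A,nl_idx)→91520 …(+4); best=9200 via (A,hash)
  {BCD}: card=30000; try (C,hash)→5720, (B,hash)→7720, (D,hash)→8120, (D,merge)→10920, (C,merge)→53420, (B,merge)→85640 …(+3); best=5720 via (C,hash)
  {ABCD}: card=60000; try (D,hash)→14960, (C,hash)→31400, (A,hash)→37400, (B,hash)→57400, (D,merge)→89760, (A,nl_idx)→275720 …(+7); best=14960 via (D,hash)

cost=14960; order=A,B,C,D; methods=hash,hash,hash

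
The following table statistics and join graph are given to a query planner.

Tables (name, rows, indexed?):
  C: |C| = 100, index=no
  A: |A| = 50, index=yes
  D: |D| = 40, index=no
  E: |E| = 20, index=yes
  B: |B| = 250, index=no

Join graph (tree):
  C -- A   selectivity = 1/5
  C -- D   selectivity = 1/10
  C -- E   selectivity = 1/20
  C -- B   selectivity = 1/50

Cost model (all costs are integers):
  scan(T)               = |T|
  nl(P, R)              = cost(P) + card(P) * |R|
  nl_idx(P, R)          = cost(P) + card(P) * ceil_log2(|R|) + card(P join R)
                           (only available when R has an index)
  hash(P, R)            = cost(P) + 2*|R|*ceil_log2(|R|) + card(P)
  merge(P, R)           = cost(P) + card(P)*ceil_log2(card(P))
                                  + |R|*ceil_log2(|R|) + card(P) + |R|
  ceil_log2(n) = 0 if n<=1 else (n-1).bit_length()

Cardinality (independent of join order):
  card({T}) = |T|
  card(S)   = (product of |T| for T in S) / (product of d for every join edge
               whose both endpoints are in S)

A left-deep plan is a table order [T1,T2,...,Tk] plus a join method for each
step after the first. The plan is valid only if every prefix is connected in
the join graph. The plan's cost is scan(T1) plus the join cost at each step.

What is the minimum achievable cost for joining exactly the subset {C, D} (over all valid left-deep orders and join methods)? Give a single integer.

680

Selinger DP over subsets of {C,D}:
  {C}: scan cost=100, card=100
  {D}: scan cost=40, card=40
  {CD}: card=400; try (D,hash)→680, (C,merge)→1120, (D,merge)→1180, (C,hash)→1480, (C,nl)→4040, (D,nl)→4100; best=680 via (D,hash)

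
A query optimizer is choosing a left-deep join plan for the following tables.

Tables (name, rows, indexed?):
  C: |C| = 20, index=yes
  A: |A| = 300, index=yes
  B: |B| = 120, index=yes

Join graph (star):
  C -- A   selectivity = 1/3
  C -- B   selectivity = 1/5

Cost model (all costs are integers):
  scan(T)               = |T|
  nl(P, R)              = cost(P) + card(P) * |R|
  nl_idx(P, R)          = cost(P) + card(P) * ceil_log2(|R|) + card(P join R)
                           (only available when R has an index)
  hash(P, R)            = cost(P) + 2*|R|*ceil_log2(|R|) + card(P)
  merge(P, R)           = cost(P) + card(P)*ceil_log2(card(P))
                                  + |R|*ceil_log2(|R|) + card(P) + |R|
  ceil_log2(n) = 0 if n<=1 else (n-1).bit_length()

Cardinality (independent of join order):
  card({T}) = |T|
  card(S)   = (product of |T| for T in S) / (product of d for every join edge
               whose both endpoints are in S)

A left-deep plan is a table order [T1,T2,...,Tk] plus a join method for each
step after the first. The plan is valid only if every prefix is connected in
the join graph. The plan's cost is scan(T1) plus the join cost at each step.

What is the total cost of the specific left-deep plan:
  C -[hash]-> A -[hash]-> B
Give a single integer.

9120

step 1: scan C: cost=20, card=20
step 2: join A via hash
    card(P join A) = 20*300/(3) = 2000
    cost = 20 + 2*300*9 + 20 = 5440
step 3: join B via hash
    card(P join B) = 2000*120/(5) = 48000
    cost = 5440 + 2*120*7 + 2000 = 9120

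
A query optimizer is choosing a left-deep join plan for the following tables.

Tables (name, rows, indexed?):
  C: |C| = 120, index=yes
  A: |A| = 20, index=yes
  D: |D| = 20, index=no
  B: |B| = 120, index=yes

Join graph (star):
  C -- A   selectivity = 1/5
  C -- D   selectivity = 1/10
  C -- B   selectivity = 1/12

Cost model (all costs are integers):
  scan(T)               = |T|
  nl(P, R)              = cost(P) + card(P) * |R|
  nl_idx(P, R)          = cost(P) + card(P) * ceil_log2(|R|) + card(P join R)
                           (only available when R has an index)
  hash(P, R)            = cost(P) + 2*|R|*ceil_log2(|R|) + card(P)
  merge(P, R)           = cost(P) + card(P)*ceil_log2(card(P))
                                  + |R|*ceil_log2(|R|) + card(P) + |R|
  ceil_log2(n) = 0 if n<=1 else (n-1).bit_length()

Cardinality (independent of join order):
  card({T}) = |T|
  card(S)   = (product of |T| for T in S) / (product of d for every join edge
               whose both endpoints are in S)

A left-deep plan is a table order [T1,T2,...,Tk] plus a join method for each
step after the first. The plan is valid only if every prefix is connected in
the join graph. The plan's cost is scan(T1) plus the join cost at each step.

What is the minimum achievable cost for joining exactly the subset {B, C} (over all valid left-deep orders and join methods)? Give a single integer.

Selinger DP over subsets of {B,C}:
  {C}: scan cost=120, card=120
  {B}: scan cost=120, card=120
  {BC}: card=1200; try (C,hash)→1920, (B,hash)→1920, (C,merge)→2040, (B,merge)→2040, (C,nl_idx)→2160, (B,nl_idx)→2160 …(+2); best=1920 via (C,hash)

1920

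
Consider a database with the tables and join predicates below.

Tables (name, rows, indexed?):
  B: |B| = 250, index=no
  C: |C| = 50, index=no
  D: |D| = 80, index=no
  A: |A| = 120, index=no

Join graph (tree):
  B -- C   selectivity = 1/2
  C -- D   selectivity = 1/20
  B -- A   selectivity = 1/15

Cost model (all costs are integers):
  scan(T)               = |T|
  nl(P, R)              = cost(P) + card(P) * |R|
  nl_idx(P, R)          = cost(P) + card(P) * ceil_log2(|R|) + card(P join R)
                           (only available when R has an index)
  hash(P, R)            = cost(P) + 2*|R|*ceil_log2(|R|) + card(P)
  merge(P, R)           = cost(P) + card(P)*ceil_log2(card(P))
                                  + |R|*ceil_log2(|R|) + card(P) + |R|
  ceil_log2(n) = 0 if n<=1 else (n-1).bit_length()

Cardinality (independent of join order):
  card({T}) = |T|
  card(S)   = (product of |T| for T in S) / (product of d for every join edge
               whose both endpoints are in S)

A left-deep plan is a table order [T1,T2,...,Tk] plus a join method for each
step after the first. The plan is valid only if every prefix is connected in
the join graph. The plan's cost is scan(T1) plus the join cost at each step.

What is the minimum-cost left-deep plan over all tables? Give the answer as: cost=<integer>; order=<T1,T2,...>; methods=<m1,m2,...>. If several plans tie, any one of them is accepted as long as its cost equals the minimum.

Selinger DP (subsets sized 1..n):
  {B}: scan cost=250, card=250
  {C}: scan cost=50, card=50
  {D}: scan cost=80, card=80
  {A}: scan cost=120, card=120
  {BC}: card=6250; try (C,hash)→1100, (B,merge)→2650, (C,merge)→2850, (B,hash)→4100, (B,nl)→12550, (C,nl)→12750; best=1100 via (C,hash)
  {AB}: card=2000; try (A,hash)→2180, (B,merge)→3330, (A,merge)→3460, (B,hash)→4240, (B,nl)→30120, (A,nl)→30250; best=2180 via (A,hash)
  {CD}: card=200; try (C,hash)→760, (D,merge)→1040, (C,merge)→1070, (D,hash)→1220, (D,nl)→4050, (C,nl)→4080; best=760 via (C,hash)
  {BCD}: card=25000; try (B,merge)→4810, (B,hash)→4960, (D,hash)→8470, (B,nl)→50760, (D,merge)→89240, (D,nl)→501100; best=4810 via (B,merge)
  {ABC}: card=50000; try (C,hash)→4780, (A,hash)→9030, (C,merge)→26530, (A,merge)→89560, (C,nl)→102180, (A,nl)→751100; best=4780 via (C,hash)
  {ABCD}: card=200000; try (A,hash)→31490, (D,hash)→55900, (A,merge)→405770, (D,merge)→855420, (A,nl)→3004810, (D,nl)→4004780; best=31490 via (A,hash)

cost=31490; order=D,C,B,A; methods=hash,merge,hash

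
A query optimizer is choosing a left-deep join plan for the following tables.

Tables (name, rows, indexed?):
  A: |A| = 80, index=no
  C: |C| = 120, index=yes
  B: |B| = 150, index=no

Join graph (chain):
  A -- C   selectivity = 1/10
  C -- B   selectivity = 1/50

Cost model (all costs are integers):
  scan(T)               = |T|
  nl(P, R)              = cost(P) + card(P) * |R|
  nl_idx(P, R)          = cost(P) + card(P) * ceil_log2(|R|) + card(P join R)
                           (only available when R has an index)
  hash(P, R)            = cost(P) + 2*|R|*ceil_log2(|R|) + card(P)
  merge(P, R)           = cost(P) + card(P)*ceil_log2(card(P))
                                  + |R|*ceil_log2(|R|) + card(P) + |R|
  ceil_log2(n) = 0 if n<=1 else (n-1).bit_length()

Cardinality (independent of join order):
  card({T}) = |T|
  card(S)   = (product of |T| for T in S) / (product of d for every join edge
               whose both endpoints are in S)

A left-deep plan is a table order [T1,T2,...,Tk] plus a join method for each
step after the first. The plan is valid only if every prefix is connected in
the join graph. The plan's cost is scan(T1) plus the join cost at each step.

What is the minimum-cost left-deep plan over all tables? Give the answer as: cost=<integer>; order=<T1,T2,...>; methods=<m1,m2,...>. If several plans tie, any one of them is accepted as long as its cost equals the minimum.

cost=3040; order=B,C,A; methods=nl_idx,hash

Selinger DP (subsets sized 1..n):
  {A}: scan cost=80, card=80
  {C}: scan cost=120, card=120
  {B}: scan cost=150, card=150
  {AC}: card=960; try (A,hash)→1360, (C,nl_idx)→1600, (C,merge)→1680, (A,merge)→1720, (C,hash)→1840, (C,nl)→9680 …(+1); best=1360 via (A,hash)
  {BC}: card=360; try (C,nl_idx)→1560, (C,hash)→1980, (B,merge)→2430, (C,merge)→2460, (B,hash)→2640, (B,nl)→18120 …(+1); best=1560 via (C,nl_idx)
  {ABC}: card=2880; try (A,hash)→3040, (B,hash)→4720, (A,merge)→5800, (B,merge)→13270, (A,nl)→30360, (B,nl)→145360; best=3040 via (A,hash)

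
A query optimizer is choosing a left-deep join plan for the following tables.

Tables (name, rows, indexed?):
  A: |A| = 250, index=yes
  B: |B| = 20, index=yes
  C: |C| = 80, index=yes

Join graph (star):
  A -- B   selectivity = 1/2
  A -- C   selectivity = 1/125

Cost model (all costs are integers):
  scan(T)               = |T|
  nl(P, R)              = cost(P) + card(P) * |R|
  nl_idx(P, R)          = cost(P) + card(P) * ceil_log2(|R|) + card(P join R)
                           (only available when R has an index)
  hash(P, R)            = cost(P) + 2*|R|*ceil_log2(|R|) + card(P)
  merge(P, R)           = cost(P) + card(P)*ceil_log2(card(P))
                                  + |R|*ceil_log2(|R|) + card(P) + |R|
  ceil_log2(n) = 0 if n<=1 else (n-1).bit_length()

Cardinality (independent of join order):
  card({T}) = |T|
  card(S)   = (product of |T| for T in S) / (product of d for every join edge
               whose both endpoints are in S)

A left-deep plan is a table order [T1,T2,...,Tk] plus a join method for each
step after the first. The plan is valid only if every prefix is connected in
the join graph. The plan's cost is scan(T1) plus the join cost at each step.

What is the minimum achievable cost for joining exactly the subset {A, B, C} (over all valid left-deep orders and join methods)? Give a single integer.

1240

Selinger DP over subsets of {A,B,C}:
  {A}: scan cost=250, card=250
  {B}: scan cost=20, card=20
  {C}: scan cost=80, card=80
  {AB}: card=2500; try (B,hash)→700, (A,merge)→2390, (B,merge)→2620, (A,nl_idx)→2680, (B,nl_idx)→4000, (A,hash)→4040 …(+2); best=700 via (B,hash)
  {AC}: card=160; try (A,nl_idx)→880, (C,hash)→1620, (C,nl_idx)→2160, (A,merge)→2970, (C,merge)→3140, (A,hash)→4160 …(+2); best=880 via (A,nl_idx)
  {ABC}: card=1600; try (B,hash)→1240, (B,merge)→2440, (B,nl_idx)→3280, (B,nl)→4080, (C,hash)→4320, (C,nl_idx)→19800 …(+2); best=1240 via (B,hash)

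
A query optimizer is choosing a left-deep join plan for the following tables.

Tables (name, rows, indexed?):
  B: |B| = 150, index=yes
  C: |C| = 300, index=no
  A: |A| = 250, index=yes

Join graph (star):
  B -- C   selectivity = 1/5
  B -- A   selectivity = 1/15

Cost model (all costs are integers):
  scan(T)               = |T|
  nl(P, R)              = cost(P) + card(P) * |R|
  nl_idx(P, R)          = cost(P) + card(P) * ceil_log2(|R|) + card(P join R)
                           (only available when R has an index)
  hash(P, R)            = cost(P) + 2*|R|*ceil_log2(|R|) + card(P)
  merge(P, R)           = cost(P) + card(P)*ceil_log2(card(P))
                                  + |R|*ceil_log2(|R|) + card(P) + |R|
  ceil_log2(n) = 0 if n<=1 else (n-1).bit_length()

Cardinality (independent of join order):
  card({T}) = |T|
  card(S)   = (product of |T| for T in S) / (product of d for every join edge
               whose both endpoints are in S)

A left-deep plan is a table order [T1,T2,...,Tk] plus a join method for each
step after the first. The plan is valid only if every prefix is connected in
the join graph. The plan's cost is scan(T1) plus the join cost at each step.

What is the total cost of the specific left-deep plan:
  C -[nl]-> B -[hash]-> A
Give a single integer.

58300

step 1: scan C: cost=300, card=300
step 2: join B via nl
    card(P join B) = 300*150/(5) = 9000
    cost = 300 + 300*150 = 45300
step 3: join A via hash
    card(P join A) = 9000*250/(15) = 150000
    cost = 45300 + 2*250*8 + 9000 = 58300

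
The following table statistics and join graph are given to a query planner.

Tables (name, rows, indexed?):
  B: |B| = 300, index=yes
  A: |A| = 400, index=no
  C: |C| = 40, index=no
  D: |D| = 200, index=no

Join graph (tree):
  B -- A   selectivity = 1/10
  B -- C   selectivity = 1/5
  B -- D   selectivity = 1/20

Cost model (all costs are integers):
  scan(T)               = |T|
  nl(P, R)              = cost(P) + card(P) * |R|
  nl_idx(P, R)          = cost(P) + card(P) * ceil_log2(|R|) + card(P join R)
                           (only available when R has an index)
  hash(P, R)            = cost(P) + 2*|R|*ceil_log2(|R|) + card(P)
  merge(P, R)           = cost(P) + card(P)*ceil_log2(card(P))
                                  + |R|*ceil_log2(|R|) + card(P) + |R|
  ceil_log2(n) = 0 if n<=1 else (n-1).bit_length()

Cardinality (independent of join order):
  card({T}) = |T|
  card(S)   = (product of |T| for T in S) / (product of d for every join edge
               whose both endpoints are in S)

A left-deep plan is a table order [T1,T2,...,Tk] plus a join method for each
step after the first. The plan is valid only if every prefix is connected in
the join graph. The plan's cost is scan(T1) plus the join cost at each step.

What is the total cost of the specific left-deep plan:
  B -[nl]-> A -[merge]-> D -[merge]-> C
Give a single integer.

step 1: scan B: cost=300, card=300
step 2: join A via nl
    card(P join A) = 300*400/(10) = 12000
    cost = 300 + 300*400 = 120300
step 3: join D via merge
    card(P join D) = 12000*200/(20) = 120000
    cost = 120300 + 12000*14 + 200*8 + 12000 + 200 = 302100
step 4: join C via merge
    card(P join C) = 120000*40/(5) = 960000
    cost = 302100 + 120000*17 + 40*6 + 120000 + 40 = 2462380

2462380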